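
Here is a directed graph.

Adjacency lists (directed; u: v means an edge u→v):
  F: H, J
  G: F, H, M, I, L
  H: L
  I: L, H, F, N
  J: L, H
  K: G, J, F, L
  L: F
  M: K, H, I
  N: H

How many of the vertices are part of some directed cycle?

7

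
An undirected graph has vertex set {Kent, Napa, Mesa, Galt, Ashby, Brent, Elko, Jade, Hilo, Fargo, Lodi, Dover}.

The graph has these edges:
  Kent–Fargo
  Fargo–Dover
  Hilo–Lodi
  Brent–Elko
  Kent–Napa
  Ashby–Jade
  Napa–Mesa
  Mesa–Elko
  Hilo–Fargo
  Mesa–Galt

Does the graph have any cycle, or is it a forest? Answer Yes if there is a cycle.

DFS, tracking each vertex's parent; an edge to a visited non-parent vertex closes a cycle.
Start from Jade:
visit Jade (parent –)
  visit Ashby (parent Jade)
    Ashby–Jade: parent, skip
visit Kent (parent –)
  visit Fargo (parent Kent)
    Fargo–Kent: parent, skip
    visit Hilo (parent Fargo)
      Hilo–Fargo: parent, skip
      visit Lodi (parent Hilo)
        Lodi–Hilo: parent, skip
    visit Dover (parent Fargo)
      Dover–Fargo: parent, skip
  visit Napa (parent Kent)
    Napa–Kent: parent, skip
    visit Mesa (parent Napa)
      Mesa–Napa: parent, skip
      visit Galt (parent Mesa)
        Galt–Mesa: parent, skip
      visit Elko (parent Mesa)
        visit Brent (parent Elko)
          Brent–Elko: parent, skip
        Elko–Mesa: parent, skip
No non-parent visited neighbor found — the graph is a forest.

No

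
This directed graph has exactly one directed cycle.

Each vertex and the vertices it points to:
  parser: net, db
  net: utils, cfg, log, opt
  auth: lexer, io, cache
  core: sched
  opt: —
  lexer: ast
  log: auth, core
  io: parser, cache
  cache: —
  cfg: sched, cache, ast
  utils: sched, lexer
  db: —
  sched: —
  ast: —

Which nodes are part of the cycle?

io, log, net, auth, parser

DFS with gray/black marking from io:
io gray
  parser gray
    net gray
      utils gray
        sched gray
        sched black
        lexer gray
          ast gray
          ast black
        lexer black
      utils black
      cfg gray
        cfg→sched: sched black — skip
        cache gray
        cache black
        cfg→ast: ast black — skip
      cfg black
      log gray
        auth gray
          auth→lexer: lexer black — skip
          auth→io: io is gray → back edge
Back edge closes the cycle io → parser → net → log → auth → io; its vertices are {io, log, net, auth, parser}.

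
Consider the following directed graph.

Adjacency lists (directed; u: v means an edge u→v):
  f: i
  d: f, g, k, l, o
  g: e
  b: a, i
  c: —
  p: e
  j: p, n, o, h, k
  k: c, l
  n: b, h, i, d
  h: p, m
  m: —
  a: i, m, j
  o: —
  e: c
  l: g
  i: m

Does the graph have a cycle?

DFS with white/gray/black marking, starting from a:
a gray
  i gray
    m gray
    m black
  i black
  a→m: m black — skip
  j gray
    p gray
      e gray
        c gray
        c black
      e black
    p black
    n gray
      b gray
        b→a: a is gray → back edge
Back edge found, so a cycle exists: a → j → n → b → a.

Yes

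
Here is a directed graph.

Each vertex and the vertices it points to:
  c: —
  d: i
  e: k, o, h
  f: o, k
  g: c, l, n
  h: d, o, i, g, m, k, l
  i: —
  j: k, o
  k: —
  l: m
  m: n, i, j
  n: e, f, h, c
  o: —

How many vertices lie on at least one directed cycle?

6

A vertex is on a directed cycle iff it belongs to a strongly connected component of size ≥ 2 (or has a self-loop).
The vertices on cycles are {e, g, h, l, m, n} — 6 in total.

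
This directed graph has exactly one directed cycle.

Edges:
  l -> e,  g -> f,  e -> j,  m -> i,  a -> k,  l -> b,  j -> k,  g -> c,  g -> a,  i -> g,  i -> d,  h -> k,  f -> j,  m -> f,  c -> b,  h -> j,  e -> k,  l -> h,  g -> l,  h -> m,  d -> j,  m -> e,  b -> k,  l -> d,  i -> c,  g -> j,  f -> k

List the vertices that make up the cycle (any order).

g, h, i, l, m

DFS with gray/black marking from i:
i gray
  g gray
    l gray
      b gray
        k gray
        k black
      b black
      d gray
        j gray
          j→k: k black — skip
        j black
      d black
      e gray
        e→k: k black — skip
        e→j: j black — skip
      e black
      h gray
        h→j: j black — skip
        h→k: k black — skip
        m gray
          m→i: i is gray → back edge
Back edge closes the cycle i → g → l → h → m → i; its vertices are {g, h, i, l, m}.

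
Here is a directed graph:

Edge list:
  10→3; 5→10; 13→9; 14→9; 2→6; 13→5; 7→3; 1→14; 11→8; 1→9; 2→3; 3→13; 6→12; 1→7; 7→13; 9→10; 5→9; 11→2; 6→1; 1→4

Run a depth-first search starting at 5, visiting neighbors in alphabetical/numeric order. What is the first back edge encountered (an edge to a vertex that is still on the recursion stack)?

DFS from 5 (visiting neighbors in alphabetical/numeric order); mark gray on enter, black on exit:
5 gray
  9 gray
    10 gray
      3 gray
        13 gray
          13→5: 5 is gray → back edge
First back edge: 13 → 5.

13->5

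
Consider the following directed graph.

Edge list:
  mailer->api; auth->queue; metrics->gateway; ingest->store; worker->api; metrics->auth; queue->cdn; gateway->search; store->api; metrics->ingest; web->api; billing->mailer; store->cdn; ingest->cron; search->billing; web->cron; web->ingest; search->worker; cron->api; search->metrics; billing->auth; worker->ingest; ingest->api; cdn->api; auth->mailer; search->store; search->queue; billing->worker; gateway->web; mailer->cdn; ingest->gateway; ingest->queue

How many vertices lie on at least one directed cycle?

A vertex is on a directed cycle iff it belongs to a strongly connected component of size ≥ 2 (or has a self-loop).
The vertices on cycles are {web, ingest, search, worker, billing, gateway, metrics} — 7 in total.

7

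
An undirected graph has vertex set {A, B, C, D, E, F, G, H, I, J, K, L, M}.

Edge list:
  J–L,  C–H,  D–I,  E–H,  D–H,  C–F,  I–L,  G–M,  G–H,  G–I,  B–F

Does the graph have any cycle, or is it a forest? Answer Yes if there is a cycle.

Yes

DFS, tracking each vertex's parent; an edge to a visited non-parent vertex closes a cycle.
Start from A:
visit A (parent –)
visit B (parent –)
  visit F (parent B)
    F–B: parent, skip
    visit C (parent F)
      C–F: parent, skip
      visit H (parent C)
        visit E (parent H)
          E–H: parent, skip
        visit G (parent H)
          visit M (parent G)
            M–G: parent, skip
          visit I (parent G)
            I–G: parent, skip
            visit D (parent I)
              D–H: H visited and ≠ parent → cycle
Cycle: H – G – I – D – H.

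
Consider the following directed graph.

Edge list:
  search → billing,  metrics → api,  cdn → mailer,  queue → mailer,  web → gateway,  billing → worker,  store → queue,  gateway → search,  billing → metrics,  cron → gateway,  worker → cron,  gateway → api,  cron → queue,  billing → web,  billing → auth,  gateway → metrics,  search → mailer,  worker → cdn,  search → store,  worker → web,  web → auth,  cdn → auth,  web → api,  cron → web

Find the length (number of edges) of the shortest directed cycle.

4

For each vertex v, BFS finds the shortest path from v back to v.
The shortest such closed walk is search → billing → web → gateway → search, length 4.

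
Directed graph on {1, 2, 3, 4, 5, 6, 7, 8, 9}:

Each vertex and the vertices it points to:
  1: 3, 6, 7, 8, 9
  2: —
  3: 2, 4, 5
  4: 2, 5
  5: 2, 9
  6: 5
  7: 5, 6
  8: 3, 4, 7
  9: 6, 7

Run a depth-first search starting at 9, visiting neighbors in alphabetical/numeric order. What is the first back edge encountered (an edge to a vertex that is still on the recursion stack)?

DFS from 9 (visiting neighbors in alphabetical/numeric order); mark gray on enter, black on exit:
9 gray
  6 gray
    5 gray
      2 gray
      2 black
      5→9: 9 is gray → back edge
First back edge: 5 → 9.

5->9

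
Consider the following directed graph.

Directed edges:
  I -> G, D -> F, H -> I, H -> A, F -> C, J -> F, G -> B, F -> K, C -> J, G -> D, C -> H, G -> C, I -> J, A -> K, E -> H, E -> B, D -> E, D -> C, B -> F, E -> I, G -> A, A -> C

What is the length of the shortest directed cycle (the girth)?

3

For each vertex v, BFS finds the shortest path from v back to v.
The shortest such closed walk is C → J → F → C, length 3.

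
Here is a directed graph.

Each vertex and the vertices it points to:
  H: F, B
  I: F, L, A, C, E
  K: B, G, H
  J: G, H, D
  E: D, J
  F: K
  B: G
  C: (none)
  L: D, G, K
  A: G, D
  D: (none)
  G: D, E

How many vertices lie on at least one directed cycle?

7

A vertex is on a directed cycle iff it belongs to a strongly connected component of size ≥ 2 (or has a self-loop).
The vertices on cycles are {B, E, F, G, H, J, K} — 7 in total.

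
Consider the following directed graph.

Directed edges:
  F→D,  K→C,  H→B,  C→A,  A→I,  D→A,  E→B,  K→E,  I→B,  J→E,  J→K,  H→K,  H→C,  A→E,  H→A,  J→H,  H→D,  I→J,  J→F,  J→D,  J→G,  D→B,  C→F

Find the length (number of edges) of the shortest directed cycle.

For each vertex v, BFS finds the shortest path from v back to v.
The shortest such closed walk is J → H → A → I → J, length 4.

4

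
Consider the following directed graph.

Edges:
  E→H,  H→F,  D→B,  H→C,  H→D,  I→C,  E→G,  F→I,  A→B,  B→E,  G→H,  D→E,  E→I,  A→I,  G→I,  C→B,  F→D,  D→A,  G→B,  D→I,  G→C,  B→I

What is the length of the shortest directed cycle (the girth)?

For each vertex v, BFS finds the shortest path from v back to v.
The shortest such closed walk is E → G → B → E, length 3.

3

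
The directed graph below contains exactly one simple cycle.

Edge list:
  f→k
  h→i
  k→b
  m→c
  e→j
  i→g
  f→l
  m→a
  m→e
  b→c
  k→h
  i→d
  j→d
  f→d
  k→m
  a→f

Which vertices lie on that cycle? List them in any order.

DFS with gray/black marking from k:
k gray
  m gray
    a gray
      f gray
        f→k: k is gray → back edge
Back edge closes the cycle k → m → a → f → k; its vertices are {a, f, k, m}.

a, f, k, m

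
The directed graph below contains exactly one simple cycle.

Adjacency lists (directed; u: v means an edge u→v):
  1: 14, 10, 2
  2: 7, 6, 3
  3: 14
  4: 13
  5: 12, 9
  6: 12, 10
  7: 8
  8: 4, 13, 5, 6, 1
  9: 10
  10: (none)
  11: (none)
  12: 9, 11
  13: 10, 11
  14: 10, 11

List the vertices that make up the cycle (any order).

1, 2, 7, 8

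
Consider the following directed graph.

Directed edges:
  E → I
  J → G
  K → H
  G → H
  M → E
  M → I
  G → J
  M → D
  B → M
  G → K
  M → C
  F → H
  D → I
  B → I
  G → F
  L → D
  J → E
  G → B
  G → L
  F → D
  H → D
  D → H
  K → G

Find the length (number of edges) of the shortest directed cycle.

2

For each vertex v, BFS finds the shortest path from v back to v.
The shortest such closed walk is G → J → G, length 2.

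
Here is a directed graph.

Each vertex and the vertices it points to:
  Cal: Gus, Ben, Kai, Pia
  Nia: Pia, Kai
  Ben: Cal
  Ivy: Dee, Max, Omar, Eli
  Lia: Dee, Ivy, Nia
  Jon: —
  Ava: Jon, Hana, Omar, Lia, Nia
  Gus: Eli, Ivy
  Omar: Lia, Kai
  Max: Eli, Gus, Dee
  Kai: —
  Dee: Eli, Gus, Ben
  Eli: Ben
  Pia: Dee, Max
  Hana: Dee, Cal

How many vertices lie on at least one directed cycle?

11

A vertex is on a directed cycle iff it belongs to a strongly connected component of size ≥ 2 (or has a self-loop).
The vertices on cycles are {Ben, Cal, Dee, Eli, Gus, Ivy, Lia, Max, Nia, Pia, Omar} — 11 in total.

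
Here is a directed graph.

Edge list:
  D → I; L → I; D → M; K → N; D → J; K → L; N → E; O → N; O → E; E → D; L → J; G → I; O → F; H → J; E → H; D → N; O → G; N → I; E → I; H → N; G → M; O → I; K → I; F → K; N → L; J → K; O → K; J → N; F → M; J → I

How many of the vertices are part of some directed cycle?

7

A vertex is on a directed cycle iff it belongs to a strongly connected component of size ≥ 2 (or has a self-loop).
The vertices on cycles are {D, E, H, J, K, L, N} — 7 in total.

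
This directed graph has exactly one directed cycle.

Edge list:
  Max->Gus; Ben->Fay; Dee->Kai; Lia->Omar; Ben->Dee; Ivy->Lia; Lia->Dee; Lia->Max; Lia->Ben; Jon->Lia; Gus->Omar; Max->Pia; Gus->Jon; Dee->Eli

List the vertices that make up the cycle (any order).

DFS with gray/black marking from Lia:
Lia gray
  Max gray
    Gus gray
      Omar gray
      Omar black
      Jon gray
        Jon→Lia: Lia is gray → back edge
Back edge closes the cycle Lia → Max → Gus → Jon → Lia; its vertices are {Gus, Jon, Lia, Max}.

Gus, Jon, Lia, Max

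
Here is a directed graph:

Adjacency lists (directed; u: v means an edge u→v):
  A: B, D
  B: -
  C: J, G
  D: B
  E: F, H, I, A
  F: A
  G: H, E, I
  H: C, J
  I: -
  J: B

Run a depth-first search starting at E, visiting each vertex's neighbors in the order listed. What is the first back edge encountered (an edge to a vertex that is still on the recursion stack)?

DFS from E (visiting each vertex's neighbors in the order listed); mark gray on enter, black on exit:
E gray
  F gray
    A gray
      B gray
      B black
      D gray
        D→B: B black — skip
      D black
    A black
  F black
  H gray
    C gray
      J gray
        J→B: B black — skip
      J black
      G gray
        G→H: H is gray → back edge
First back edge: G → H.

G->H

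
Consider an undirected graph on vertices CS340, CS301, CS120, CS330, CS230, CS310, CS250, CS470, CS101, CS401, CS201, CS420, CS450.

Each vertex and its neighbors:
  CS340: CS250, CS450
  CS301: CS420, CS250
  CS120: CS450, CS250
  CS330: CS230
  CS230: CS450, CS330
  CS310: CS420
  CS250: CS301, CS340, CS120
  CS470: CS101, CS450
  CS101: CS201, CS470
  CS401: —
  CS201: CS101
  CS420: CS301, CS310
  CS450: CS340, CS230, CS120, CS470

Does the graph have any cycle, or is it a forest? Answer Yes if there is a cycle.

Yes

DFS, tracking each vertex's parent; an edge to a visited non-parent vertex closes a cycle.
Start from CS230:
visit CS230 (parent –)
  visit CS450 (parent CS230)
    visit CS340 (parent CS450)
      visit CS250 (parent CS340)
        visit CS301 (parent CS250)
          visit CS420 (parent CS301)
            CS420–CS301: parent, skip
            visit CS310 (parent CS420)
              CS310–CS420: parent, skip
          CS301–CS250: parent, skip
        CS250–CS340: parent, skip
        visit CS120 (parent CS250)
          CS120–CS450: CS450 visited and ≠ parent → cycle
Cycle: CS450 – CS340 – CS250 – CS120 – CS450.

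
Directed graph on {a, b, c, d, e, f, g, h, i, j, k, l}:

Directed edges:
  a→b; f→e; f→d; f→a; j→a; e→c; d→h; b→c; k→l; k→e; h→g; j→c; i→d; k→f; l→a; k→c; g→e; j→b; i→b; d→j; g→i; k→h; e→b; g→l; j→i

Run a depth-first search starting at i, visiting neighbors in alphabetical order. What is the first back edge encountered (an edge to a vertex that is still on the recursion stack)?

DFS from i (visiting neighbors in alphabetical order); mark gray on enter, black on exit:
i gray
  b gray
    c gray
    c black
  b black
  d gray
    h gray
      g gray
        e gray
          e→b: b black — skip
          e→c: c black — skip
        e black
        g→i: i is gray → back edge
First back edge: g → i.

g→i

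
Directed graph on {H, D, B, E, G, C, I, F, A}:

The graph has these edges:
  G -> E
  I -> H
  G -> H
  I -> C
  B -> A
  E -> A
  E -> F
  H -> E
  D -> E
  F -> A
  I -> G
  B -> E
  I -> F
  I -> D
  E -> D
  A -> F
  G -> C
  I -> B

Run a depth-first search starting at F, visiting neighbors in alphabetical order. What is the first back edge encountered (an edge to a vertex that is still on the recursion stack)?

DFS from F (visiting neighbors in alphabetical order); mark gray on enter, black on exit:
F gray
  A gray
    A→F: F is gray → back edge
First back edge: A → F.

A->F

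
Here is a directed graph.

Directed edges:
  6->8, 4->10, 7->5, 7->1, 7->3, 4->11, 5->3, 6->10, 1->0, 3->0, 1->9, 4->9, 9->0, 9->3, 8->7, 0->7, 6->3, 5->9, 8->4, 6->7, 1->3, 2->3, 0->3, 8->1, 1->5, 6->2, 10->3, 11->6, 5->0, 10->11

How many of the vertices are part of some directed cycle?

11

A vertex is on a directed cycle iff it belongs to a strongly connected component of size ≥ 2 (or has a self-loop).
The vertices on cycles are {0, 1, 3, 4, 5, 6, 7, 8, 9, 10, 11} — 11 in total.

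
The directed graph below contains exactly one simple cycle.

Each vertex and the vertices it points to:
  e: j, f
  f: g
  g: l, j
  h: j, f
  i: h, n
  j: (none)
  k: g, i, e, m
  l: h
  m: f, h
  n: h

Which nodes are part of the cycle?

DFS with gray/black marking from g:
g gray
  l gray
    h gray
      j gray
      j black
      f gray
        f→g: g is gray → back edge
Back edge closes the cycle g → l → h → f → g; its vertices are {f, g, h, l}.

f, g, h, l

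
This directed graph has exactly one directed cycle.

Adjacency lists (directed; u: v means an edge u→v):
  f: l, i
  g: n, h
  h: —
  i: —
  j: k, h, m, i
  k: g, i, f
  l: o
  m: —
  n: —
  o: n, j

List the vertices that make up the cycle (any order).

DFS with gray/black marking from j:
j gray
  k gray
    g gray
      n gray
      n black
      h gray
      h black
    g black
    i gray
    i black
    f gray
      l gray
        o gray
          o→n: n black — skip
          o→j: j is gray → back edge
Back edge closes the cycle j → k → f → l → o → j; its vertices are {f, j, k, l, o}.

f, j, k, l, o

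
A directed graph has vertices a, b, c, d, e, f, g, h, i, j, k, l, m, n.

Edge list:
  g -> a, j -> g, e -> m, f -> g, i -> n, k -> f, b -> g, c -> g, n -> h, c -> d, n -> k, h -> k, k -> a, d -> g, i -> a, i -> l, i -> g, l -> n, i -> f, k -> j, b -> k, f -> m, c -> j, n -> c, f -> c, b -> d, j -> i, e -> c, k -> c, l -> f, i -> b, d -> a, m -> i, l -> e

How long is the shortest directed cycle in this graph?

3

For each vertex v, BFS finds the shortest path from v back to v.
The shortest such closed walk is i → f → m → i, length 3.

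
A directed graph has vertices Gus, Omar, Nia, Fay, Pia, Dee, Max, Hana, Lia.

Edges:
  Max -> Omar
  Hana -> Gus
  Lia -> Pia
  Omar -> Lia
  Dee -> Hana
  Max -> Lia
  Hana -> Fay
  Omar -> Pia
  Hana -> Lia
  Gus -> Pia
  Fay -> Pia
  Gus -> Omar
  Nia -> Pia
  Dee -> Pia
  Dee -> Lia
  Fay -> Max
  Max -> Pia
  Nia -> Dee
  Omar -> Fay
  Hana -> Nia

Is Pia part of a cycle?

No

Pia lies on a cycle iff there is a path from Pia back to itself.
Exploring from Pia, it never reaches itself; equivalently, its strongly connected component is a singleton.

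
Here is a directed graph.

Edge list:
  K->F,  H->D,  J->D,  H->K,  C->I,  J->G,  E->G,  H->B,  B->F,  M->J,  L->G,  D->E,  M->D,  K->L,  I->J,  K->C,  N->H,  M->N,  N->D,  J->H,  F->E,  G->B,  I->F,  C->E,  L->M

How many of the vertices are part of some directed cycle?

12

A vertex is on a directed cycle iff it belongs to a strongly connected component of size ≥ 2 (or has a self-loop).
The vertices on cycles are {B, C, E, F, G, H, I, J, K, L, M, N} — 12 in total.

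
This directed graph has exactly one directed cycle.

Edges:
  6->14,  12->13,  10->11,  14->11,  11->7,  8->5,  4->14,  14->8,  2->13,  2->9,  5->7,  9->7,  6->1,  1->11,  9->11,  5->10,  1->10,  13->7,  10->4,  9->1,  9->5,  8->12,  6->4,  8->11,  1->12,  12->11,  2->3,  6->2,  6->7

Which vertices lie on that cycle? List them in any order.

4, 5, 8, 10, 14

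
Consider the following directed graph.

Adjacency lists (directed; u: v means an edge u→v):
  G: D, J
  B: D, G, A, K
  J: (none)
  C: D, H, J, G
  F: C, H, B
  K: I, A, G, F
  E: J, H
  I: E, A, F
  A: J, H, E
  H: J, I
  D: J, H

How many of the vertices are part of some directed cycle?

10

A vertex is on a directed cycle iff it belongs to a strongly connected component of size ≥ 2 (or has a self-loop).
The vertices on cycles are {A, B, C, D, E, F, G, H, I, K} — 10 in total.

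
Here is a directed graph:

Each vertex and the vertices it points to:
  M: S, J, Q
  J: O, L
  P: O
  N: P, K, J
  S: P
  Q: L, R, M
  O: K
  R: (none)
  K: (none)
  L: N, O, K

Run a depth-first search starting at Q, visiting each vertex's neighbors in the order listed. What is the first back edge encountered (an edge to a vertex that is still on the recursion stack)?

J->L

DFS from Q (visiting each vertex's neighbors in the order listed); mark gray on enter, black on exit:
Q gray
  L gray
    N gray
      P gray
        O gray
          K gray
          K black
        O black
      P black
      N→K: K black — skip
      J gray
        J→O: O black — skip
        J→L: L is gray → back edge
First back edge: J → L.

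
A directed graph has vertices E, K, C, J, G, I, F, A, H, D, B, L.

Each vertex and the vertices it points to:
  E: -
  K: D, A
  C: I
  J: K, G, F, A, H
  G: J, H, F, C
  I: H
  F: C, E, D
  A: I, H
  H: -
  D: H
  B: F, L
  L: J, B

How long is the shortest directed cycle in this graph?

For each vertex v, BFS finds the shortest path from v back to v.
The shortest such closed walk is L → B → L, length 2.

2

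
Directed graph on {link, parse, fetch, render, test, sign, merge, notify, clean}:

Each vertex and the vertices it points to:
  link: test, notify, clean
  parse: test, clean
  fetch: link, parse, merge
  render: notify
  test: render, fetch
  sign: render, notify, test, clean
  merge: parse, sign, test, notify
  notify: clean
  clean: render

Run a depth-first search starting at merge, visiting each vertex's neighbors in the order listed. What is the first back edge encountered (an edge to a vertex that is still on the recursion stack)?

clean→render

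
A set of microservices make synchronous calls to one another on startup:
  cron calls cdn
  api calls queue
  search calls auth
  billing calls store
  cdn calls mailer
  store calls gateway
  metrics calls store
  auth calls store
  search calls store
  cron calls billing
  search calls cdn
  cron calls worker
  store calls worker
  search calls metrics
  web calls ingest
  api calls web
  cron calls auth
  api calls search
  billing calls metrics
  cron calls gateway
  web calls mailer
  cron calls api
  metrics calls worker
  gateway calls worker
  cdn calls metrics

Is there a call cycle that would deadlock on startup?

DFS with white/gray/black marking, starting from billing:
billing gray
  metrics gray
    worker gray
    worker black
    store gray
      store→worker: worker black — skip
      gateway gray
        gateway→worker: worker black — skip
      gateway black
    store black
  metrics black
  billing→store: store black — skip
billing black
auth gray
  auth→store: store black — skip
auth black
api gray
  search gray
    search→store: store black — skip
    cdn gray
      cdn→metrics: metrics black — skip
      mailer gray
      mailer black
    cdn black
    search→auth: auth black — skip
    search→metrics: metrics black — skip
  search black
  web gray
    ingest gray
    ingest black
    web→mailer: mailer black — skip
  web black
  queue gray
  queue black
api black
cron gray
  cron→billing: billing black — skip
  cron→cdn: cdn black — skip
  cron→worker: worker black — skip
  cron→gateway: gateway black — skip
  cron→auth: auth black — skip
  cron→api: api black — skip
cron black
Every edge goes to a white or black vertex — no back edge, so the graph is acyclic.

No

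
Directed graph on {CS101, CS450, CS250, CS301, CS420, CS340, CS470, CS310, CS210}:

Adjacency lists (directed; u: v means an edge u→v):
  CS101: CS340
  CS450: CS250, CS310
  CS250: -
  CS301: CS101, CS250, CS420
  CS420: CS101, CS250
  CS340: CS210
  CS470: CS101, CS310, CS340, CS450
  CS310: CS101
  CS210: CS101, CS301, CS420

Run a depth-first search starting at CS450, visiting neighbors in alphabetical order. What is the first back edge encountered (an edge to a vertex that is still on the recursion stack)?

CS210->CS101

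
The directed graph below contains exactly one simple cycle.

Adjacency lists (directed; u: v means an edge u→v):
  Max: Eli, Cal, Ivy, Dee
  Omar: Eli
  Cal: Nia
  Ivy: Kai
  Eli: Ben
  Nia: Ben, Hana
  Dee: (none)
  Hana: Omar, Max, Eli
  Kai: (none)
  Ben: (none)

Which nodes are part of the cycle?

DFS with gray/black marking from Hana:
Hana gray
  Omar gray
    Eli gray
      Ben gray
      Ben black
    Eli black
  Omar black
  Max gray
    Max→Eli: Eli black — skip
    Cal gray
      Nia gray
        Nia→Ben: Ben black — skip
        Nia→Hana: Hana is gray → back edge
Back edge closes the cycle Hana → Max → Cal → Nia → Hana; its vertices are {Cal, Max, Nia, Hana}.

Cal, Max, Nia, Hana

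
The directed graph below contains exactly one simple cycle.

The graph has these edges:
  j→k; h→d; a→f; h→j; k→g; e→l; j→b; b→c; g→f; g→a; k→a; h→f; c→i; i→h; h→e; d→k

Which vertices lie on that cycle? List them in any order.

b, c, h, i, j

DFS with gray/black marking from i:
i gray
  h gray
    e gray
      l gray
      l black
    e black
    f gray
    f black
    d gray
      k gray
        g gray
          a gray
            a→f: f black — skip
          a black
          g→f: f black — skip
        g black
        k→a: a black — skip
      k black
    d black
    j gray
      b gray
        c gray
          c→i: i is gray → back edge
Back edge closes the cycle i → h → j → b → c → i; its vertices are {b, c, h, i, j}.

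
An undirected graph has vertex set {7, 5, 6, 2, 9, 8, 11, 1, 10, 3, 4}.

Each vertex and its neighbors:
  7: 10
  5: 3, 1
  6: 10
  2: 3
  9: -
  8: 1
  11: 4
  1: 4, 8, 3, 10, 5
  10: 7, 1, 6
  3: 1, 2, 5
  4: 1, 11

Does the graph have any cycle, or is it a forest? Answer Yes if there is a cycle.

Yes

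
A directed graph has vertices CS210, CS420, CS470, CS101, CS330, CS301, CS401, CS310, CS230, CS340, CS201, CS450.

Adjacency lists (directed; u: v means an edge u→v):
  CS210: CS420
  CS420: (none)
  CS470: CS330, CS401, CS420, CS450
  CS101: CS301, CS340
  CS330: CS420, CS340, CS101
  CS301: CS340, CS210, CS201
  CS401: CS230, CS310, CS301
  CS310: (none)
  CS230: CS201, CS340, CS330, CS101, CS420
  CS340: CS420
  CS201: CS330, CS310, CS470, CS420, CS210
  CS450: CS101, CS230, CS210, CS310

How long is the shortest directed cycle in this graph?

For each vertex v, BFS finds the shortest path from v back to v.
The shortest such closed walk is CS201 → CS470 → CS450 → CS230 → CS201, length 4.

4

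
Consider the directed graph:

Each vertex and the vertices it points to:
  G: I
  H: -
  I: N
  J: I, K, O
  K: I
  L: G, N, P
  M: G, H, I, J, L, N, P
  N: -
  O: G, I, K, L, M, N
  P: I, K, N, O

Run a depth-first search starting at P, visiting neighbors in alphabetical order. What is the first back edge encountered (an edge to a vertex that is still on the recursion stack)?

L->P

DFS from P (visiting neighbors in alphabetical order); mark gray on enter, black on exit:
P gray
  I gray
    N gray
    N black
  I black
  K gray
    K→I: I black — skip
  K black
  P→N: N black — skip
  O gray
    G gray
      G→I: I black — skip
    G black
    O→I: I black — skip
    O→K: K black — skip
    L gray
      L→G: G black — skip
      L→N: N black — skip
      L→P: P is gray → back edge
First back edge: L → P.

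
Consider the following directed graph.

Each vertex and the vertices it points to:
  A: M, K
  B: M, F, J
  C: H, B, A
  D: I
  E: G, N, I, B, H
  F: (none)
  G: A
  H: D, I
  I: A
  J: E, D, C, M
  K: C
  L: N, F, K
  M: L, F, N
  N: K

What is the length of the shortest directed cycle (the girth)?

For each vertex v, BFS finds the shortest path from v back to v.
The shortest such closed walk is J → C → B → J, length 3.

3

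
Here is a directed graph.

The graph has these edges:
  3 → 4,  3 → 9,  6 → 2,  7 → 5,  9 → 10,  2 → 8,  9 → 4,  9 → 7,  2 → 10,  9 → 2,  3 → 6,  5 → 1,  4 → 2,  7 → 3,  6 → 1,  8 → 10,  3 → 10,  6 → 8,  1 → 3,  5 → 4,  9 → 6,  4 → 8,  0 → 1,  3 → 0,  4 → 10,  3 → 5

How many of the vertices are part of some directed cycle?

A vertex is on a directed cycle iff it belongs to a strongly connected component of size ≥ 2 (or has a self-loop).
The vertices on cycles are {0, 1, 3, 5, 6, 7, 9} — 7 in total.

7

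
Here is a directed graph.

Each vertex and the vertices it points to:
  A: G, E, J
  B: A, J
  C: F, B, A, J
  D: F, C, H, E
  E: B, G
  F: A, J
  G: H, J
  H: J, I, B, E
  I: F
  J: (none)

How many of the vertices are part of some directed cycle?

7

A vertex is on a directed cycle iff it belongs to a strongly connected component of size ≥ 2 (or has a self-loop).
The vertices on cycles are {A, B, E, F, G, H, I} — 7 in total.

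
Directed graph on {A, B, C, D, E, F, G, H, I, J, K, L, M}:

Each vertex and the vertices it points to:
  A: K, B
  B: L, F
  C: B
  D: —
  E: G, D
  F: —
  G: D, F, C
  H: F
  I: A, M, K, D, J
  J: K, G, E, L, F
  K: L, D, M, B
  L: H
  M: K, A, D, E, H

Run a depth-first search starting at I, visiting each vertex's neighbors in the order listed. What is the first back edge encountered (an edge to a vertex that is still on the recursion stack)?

DFS from I (visiting each vertex's neighbors in the order listed); mark gray on enter, black on exit:
I gray
  A gray
    K gray
      L gray
        H gray
          F gray
          F black
        H black
      L black
      D gray
      D black
      M gray
        M→K: K is gray → back edge
First back edge: M → K.

M→K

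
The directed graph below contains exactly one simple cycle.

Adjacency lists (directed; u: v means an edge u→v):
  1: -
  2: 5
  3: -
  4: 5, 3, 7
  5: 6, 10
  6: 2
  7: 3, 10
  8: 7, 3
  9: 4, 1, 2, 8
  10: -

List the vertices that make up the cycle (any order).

2, 5, 6

DFS with gray/black marking from 5:
5 gray
  6 gray
    2 gray
      2→5: 5 is gray → back edge
Back edge closes the cycle 5 → 6 → 2 → 5; its vertices are {2, 5, 6}.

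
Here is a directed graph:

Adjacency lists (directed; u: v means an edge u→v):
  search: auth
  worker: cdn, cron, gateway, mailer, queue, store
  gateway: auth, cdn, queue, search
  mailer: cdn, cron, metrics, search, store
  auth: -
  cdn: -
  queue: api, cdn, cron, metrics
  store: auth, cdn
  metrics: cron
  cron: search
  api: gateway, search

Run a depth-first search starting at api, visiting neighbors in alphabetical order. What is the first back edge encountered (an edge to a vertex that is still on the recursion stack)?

DFS from api (visiting neighbors in alphabetical order); mark gray on enter, black on exit:
api gray
  gateway gray
    auth gray
    auth black
    cdn gray
    cdn black
    queue gray
      queue→api: api is gray → back edge
First back edge: queue → api.

queue->api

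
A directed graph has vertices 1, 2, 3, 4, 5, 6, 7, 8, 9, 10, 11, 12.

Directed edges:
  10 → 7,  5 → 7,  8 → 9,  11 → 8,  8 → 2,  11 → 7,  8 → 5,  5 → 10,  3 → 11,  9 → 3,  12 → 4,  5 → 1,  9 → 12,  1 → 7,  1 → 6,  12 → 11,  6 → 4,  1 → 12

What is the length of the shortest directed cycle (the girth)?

4

For each vertex v, BFS finds the shortest path from v back to v.
The shortest such closed walk is 8 → 9 → 3 → 11 → 8, length 4.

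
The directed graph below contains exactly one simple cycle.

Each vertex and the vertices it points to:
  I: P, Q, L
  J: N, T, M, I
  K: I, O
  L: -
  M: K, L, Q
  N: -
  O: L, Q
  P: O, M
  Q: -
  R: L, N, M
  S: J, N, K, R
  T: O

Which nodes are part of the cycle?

I, K, M, P

DFS with gray/black marking from K:
K gray
  I gray
    P gray
      O gray
        L gray
        L black
        Q gray
        Q black
      O black
      M gray
        M→K: K is gray → back edge
Back edge closes the cycle K → I → P → M → K; its vertices are {I, K, M, P}.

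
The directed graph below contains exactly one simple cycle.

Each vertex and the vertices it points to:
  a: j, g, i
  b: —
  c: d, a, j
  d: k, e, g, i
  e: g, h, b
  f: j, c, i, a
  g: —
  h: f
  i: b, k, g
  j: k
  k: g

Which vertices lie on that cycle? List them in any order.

c, d, e, f, h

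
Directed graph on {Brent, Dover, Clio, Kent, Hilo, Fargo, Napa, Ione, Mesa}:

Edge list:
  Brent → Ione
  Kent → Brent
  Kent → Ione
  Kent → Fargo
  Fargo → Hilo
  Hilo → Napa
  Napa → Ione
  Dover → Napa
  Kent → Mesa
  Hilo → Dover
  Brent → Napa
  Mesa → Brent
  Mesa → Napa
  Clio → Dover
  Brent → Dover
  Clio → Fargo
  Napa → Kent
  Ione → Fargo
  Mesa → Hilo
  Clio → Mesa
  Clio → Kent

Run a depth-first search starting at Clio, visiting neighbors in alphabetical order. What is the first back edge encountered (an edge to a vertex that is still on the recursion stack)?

Hilo->Dover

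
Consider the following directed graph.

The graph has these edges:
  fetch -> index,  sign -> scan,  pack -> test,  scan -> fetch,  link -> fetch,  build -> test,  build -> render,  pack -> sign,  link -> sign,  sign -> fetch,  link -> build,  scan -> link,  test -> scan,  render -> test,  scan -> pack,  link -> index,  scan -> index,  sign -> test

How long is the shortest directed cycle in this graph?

3

For each vertex v, BFS finds the shortest path from v back to v.
The shortest such closed walk is link → sign → scan → link, length 3.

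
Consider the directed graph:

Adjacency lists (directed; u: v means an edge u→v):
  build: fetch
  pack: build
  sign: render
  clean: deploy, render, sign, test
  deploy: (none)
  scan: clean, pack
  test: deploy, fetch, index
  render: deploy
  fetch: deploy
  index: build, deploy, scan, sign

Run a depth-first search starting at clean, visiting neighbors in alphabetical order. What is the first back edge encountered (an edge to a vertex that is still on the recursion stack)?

DFS from clean (visiting neighbors in alphabetical order); mark gray on enter, black on exit:
clean gray
  deploy gray
  deploy black
  render gray
    render→deploy: deploy black — skip
  render black
  sign gray
    sign→render: render black — skip
  sign black
  test gray
    test→deploy: deploy black — skip
    fetch gray
      fetch→deploy: deploy black — skip
    fetch black
    index gray
      build gray
        build→fetch: fetch black — skip
      build black
      index→deploy: deploy black — skip
      scan gray
        scan→clean: clean is gray → back edge
First back edge: scan → clean.

scan→clean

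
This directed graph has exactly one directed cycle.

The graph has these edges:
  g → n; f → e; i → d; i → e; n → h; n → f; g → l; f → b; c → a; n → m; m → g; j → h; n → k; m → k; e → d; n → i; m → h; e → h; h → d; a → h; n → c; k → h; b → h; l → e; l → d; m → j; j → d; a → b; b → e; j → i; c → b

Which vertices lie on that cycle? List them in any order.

g, m, n

DFS with gray/black marking from n:
n gray
  i gray
    d gray
    d black
    e gray
      e→d: d black — skip
      h gray
        h→d: d black — skip
      h black
    e black
  i black
  k gray
    k→h: h black — skip
  k black
  m gray
    j gray
      j→d: d black — skip
      j→i: i black — skip
      j→h: h black — skip
    j black
    m→h: h black — skip
    g gray
      g→n: n is gray → back edge
Back edge closes the cycle n → m → g → n; its vertices are {g, m, n}.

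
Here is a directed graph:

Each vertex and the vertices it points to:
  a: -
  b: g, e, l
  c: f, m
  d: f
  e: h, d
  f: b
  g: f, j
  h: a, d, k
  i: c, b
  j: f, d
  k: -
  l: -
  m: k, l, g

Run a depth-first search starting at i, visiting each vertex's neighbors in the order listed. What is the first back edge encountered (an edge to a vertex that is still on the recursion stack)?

DFS from i (visiting each vertex's neighbors in the order listed); mark gray on enter, black on exit:
i gray
  c gray
    f gray
      b gray
        g gray
          g→f: f is gray → back edge
First back edge: g → f.

g->f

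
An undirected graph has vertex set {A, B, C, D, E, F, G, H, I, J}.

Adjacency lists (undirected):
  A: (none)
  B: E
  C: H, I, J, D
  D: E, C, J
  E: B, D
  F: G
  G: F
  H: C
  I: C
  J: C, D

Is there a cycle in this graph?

Yes

DFS, tracking each vertex's parent; an edge to a visited non-parent vertex closes a cycle.
Start from E:
visit E (parent –)
  visit B (parent E)
    B–E: parent, skip
  visit D (parent E)
    D–E: parent, skip
    visit C (parent D)
      visit H (parent C)
        H–C: parent, skip
      visit I (parent C)
        I–C: parent, skip
      visit J (parent C)
        J–C: parent, skip
        J–D: D visited and ≠ parent → cycle
Cycle: D – C – J – D.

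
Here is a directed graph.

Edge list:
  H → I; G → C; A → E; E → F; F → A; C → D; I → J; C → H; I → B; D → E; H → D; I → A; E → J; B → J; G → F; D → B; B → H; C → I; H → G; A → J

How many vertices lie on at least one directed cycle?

A vertex is on a directed cycle iff it belongs to a strongly connected component of size ≥ 2 (or has a self-loop).
The vertices on cycles are {A, B, C, D, E, F, G, H, I} — 9 in total.

9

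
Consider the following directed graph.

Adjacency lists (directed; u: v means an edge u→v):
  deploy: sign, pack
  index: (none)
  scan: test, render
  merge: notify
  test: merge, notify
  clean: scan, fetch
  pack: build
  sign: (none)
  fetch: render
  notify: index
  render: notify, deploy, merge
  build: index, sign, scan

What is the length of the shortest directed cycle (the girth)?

5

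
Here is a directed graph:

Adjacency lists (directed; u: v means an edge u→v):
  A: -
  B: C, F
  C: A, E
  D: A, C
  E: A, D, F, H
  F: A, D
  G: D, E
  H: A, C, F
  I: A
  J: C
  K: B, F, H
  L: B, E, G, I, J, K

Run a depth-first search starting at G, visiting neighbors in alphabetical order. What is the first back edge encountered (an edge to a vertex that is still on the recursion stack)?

DFS from G (visiting neighbors in alphabetical order); mark gray on enter, black on exit:
G gray
  D gray
    A gray
    A black
    C gray
      C→A: A black — skip
      E gray
        E→A: A black — skip
        E→D: D is gray → back edge
First back edge: E → D.

E->D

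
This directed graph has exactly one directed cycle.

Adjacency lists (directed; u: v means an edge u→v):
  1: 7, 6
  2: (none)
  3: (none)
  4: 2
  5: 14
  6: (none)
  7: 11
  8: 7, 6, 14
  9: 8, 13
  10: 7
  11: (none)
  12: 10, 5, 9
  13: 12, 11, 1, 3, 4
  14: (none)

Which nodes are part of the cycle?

9, 12, 13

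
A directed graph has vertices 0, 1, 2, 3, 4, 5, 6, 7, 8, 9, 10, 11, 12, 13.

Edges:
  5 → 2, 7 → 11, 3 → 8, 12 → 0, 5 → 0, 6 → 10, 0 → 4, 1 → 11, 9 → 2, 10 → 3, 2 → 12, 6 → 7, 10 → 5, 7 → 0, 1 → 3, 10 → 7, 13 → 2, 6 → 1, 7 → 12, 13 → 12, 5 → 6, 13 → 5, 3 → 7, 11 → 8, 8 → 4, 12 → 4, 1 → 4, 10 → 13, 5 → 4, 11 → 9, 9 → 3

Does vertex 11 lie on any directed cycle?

Yes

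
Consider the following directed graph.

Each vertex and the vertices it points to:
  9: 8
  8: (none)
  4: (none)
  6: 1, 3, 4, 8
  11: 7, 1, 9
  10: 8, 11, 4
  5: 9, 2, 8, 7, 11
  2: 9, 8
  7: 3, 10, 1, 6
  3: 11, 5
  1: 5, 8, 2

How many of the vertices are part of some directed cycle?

A vertex is on a directed cycle iff it belongs to a strongly connected component of size ≥ 2 (or has a self-loop).
The vertices on cycles are {1, 3, 5, 6, 7, 10, 11} — 7 in total.

7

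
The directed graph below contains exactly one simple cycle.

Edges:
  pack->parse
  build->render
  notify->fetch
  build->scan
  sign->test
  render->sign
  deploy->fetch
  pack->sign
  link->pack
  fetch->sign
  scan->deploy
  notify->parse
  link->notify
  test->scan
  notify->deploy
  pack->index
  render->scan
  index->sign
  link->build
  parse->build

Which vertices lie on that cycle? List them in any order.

scan, sign, test, fetch, deploy

DFS with gray/black marking from deploy:
deploy gray
  fetch gray
    sign gray
      test gray
        scan gray
          scan→deploy: deploy is gray → back edge
Back edge closes the cycle deploy → fetch → sign → test → scan → deploy; its vertices are {scan, sign, test, fetch, deploy}.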